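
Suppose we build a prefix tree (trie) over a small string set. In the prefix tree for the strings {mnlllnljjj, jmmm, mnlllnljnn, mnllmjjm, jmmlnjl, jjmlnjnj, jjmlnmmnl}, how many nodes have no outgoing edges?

7

Leaves are exactly the stored words that no other stored word extends.
Those words: "jjmlnjnj", "jjmlnmmnl", "jmmlnjl", "jmmm", "mnlllnljjj", "mnlllnljnn", "mnllmjjm"
Leaf count: 7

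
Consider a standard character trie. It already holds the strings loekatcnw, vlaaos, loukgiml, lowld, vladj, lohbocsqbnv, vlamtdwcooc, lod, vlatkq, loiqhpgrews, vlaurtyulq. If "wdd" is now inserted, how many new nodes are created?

3

No existing word starts with "w", so every character of "wdd" needs a new node.
3 − 0 = 3 new nodes.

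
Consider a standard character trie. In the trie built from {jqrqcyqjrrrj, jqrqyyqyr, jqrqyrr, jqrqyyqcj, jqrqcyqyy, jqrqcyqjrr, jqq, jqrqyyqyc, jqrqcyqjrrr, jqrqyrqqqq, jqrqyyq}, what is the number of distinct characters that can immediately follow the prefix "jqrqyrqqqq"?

Follow the path "jqrqyrqqqq" to its node, then look at its outgoing edges.
No stored string extends past "jqrqyrqqqq".
That node has 0 child edges.

0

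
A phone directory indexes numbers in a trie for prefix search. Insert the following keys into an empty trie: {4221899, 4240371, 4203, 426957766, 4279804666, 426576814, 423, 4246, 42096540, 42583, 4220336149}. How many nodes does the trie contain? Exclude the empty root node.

52

Insert word by word; a character creates a node only if that edge doesn't already exist:
  "4221899" → 7 new (4, 2, 2, 1, 8, 9, 9)
  "4240371" → prefix "42" already present; 5 new (4, 0, 3, 7, 1)
  "4203" → prefix "42" already present; 2 new (0, 3)
  "426957766" → prefix "42" already present; 7 new (6, 9, 5, 7, 7, 6, 6)
  "4279804666" → prefix "42" already present; 8 new (7, 9, 8, 0, 4, 6, 6, 6)
  "426576814" → prefix "426" already present; 6 new (5, 7, 6, 8, 1, 4)
  "423" → prefix "42" already present; 1 new (3)
  "4246" → prefix "424" already present; 1 new (6)
  "42096540" → prefix "420" already present; 5 new (9, 6, 5, 4, 0)
  "42583" → prefix "42" already present; 3 new (5, 8, 3)
  "4220336149" → prefix "422" already present; 7 new (0, 3, 3, 6, 1, 4, 9)
Total nodes = 7 + 5 + 2 + 7 + 8 + 6 + 1 + 1 + 5 + 3 + 7 = 52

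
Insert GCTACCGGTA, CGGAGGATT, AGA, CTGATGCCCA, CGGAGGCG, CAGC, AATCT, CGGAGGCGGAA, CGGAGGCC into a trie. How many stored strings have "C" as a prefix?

6

Filter for entries beginning with "C":
Matches: "CAGC", "CGGAGGATT", "CGGAGGCC", "CGGAGGCG", "CGGAGGCGGAA", "CTGATGCCCA"
Count: 6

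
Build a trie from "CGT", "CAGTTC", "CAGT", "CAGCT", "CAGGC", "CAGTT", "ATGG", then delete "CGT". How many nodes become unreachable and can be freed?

2

A node on "CGT"'s path can go only if nothing else ends at it or branches off below it.
The suffix "GT" (2 nodes) is used only by "CGT"; the node for "C" still has the child "A", so pruning stops there.
Nodes removed: 2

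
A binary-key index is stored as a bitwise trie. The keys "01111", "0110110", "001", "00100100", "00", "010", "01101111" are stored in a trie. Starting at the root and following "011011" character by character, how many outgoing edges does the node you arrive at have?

The children of the "011011" node are the distinct next characters among strings starting with "011011".
Characters that immediately follow "011011" among the stored strings: {0, 1}.
That node has 2 child edges.

2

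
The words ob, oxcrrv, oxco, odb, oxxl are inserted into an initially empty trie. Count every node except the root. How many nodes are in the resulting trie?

12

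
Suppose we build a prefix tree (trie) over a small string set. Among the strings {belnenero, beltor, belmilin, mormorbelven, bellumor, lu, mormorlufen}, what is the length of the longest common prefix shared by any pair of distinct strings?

The deepest shared node is where two words last agree before diverging.
"mormorbelven" and "mormorlufen" agree on "mormor" (6 characters) before diverging; nothing deeper is shared.
Longest shared-prefix length: 6

6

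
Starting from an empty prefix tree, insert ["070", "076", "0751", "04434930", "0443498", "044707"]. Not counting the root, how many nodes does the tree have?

17

Trie structure (* marks end of a word):
(root)
└─ 0
   ├─ 4
   │  └─ 4
   │     ├─ 3
   │     │  └─ 4
   │     │     └─ 9
   │     │        ├─ 3
   │     │        │  └─ 0 *
   │     │        └─ 8 *
   │     └─ 7
   │        └─ 0
   │           └─ 7 *
   └─ 7
      ├─ 0 *
      ├─ 5
      │  └─ 1 *
      └─ 6 *
Counting every labelled node above: 17.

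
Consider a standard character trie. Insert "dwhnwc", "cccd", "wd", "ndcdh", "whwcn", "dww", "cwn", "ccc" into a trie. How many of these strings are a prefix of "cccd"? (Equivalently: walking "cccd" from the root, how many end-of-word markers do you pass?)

2

Traverse "cccd" character by character; count nodes along the way that are marked as word ends.
Prefixes of the query that are stored words: "ccc", "cccd"
Count: 2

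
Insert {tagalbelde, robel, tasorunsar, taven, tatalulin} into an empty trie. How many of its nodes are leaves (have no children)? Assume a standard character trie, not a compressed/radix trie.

5

A leaf is a node with no children — equivalently, the end of a word that is not a proper prefix of any other stored word.
Those words: "robel", "tagalbelde", "tasorunsar", "tatalulin", "taven"
Leaf count: 5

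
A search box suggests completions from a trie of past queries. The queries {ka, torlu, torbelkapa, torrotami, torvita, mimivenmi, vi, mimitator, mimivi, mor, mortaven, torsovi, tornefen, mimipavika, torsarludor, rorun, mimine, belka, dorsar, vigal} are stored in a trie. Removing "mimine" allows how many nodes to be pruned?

Walk "mimine" from the leaf back toward the root, removing each node that no remaining word uses.
The suffix "ne" (2 nodes) is used only by "mimine"; the node for "mimi" still has the child "v", so pruning stops there.
Nodes removed: 2

2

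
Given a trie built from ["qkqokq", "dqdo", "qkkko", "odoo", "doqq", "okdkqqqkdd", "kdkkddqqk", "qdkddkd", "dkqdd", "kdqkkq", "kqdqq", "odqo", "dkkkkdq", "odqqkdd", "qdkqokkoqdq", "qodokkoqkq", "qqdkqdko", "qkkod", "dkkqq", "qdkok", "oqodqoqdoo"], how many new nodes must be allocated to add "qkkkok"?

"qkkko" is already a path in the trie; the remaining "k" must be added.
Each of the 1 remaining characters creates one node.

1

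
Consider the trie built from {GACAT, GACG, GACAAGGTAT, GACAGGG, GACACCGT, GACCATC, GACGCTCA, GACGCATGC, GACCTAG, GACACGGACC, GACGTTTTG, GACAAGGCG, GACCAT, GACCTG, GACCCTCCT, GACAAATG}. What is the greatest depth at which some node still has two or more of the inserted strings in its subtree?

Look for the deepest trie node that still has at least two words in its subtree.
e.g. "GACAAGGCG" and "GACAAGGTAT" share the prefix "GACAAGG" of length 7; no pair shares a longer one.
Longest shared-prefix length: 7

7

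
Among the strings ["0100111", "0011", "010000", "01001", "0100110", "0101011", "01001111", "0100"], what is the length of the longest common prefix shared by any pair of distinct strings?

The deepest shared node is where two words last agree before diverging.
"0100111" and "01001111" agree on "0100111" (7 characters) before diverging; nothing deeper is shared.
Longest shared-prefix length: 7

7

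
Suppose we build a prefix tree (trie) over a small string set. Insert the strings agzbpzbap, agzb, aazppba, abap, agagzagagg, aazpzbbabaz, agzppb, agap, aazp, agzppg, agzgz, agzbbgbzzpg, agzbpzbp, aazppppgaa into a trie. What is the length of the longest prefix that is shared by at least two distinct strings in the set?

7

The deepest shared node is where two words last agree before diverging.
e.g. "agzbpzbap" and "agzbpzbp" share the prefix "agzbpzb" of length 7; no pair shares a longer one.
Longest shared-prefix length: 7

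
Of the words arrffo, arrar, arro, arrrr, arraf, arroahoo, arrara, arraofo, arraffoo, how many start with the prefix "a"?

9

Traverse to the node for "a", then collect every word in that subtree.
Matches: "arraf", "arraffoo", "arraofo", "arrar", "arrara", "arrffo", "arro", "arroahoo", "arrrr"
Count: 9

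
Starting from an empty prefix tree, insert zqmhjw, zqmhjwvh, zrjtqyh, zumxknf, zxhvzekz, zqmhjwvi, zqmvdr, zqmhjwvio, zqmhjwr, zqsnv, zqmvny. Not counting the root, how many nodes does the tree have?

Trie structure (* marks end of a word):
(root)
└─ z
   ├─ q
   │  ├─ m
   │  │  ├─ h
   │  │  │  └─ j
   │  │  │     └─ w *
   │  │  │        ├─ r *
   │  │  │        └─ v
   │  │  │           ├─ h *
   │  │  │           └─ i *
   │  │  │              └─ o *
   │  │  └─ v
   │  │     ├─ d
   │  │     │  └─ r *
   │  │     └─ n
   │  │        └─ y *
   │  └─ s
   │     └─ n
   │        └─ v *
   ├─ r
   │  └─ j
   │     └─ t
   │        └─ q
   │           └─ y
   │              └─ h *
   ├─ u
   │  └─ m
   │     └─ x
   │        └─ k
   │           └─ n
   │              └─ f *
   └─ x
      └─ h
         └─ v
            └─ z
               └─ e
                  └─ k
                     └─ z *
Counting every labelled node above: 38.

38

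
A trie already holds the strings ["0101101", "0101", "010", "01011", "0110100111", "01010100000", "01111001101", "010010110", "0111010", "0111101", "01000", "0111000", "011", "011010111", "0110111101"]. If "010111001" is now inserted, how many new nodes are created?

"01011" is already a path in the trie; the remaining "1001" must be added.
Each of the 4 remaining characters creates one node.

4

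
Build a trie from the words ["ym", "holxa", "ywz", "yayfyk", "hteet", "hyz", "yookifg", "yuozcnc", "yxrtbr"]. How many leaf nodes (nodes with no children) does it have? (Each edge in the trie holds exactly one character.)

9

Leaves are exactly the stored words that no other stored word extends.
Those words: "holxa", "hteet", "hyz", "yayfyk", "ym", "yookifg", "yuozcnc", "ywz", "yxrtbr"
Leaf count: 9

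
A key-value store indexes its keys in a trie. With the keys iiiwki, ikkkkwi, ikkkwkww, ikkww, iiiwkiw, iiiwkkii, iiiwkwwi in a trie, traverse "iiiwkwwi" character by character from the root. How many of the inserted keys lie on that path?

1

Check each prefix of "iiiwkwwi" against the stored set — each match is an end-marker on the path.
Prefixes of the query that are stored words: "iiiwkwwi"
Count: 1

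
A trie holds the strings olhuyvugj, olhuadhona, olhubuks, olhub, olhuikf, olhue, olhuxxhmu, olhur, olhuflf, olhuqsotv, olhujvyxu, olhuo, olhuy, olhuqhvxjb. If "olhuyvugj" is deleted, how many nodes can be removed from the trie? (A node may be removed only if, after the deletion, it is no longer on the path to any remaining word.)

A node on "olhuyvugj"'s path can go only if nothing else ends at it or branches off below it.
The suffix "vugj" (4 nodes) is used only by "olhuyvugj"; "olhuy" is itself a stored word, so pruning stops there.
Nodes removed: 4

4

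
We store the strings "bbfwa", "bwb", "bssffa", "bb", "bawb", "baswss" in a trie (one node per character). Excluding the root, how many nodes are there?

Trie structure (* marks end of a word):
(root)
└─ b
   ├─ a
   │  ├─ s
   │  │  └─ w
   │  │     └─ s
   │  │        └─ s *
   │  └─ w
   │     └─ b *
   ├─ b *
   │  └─ f
   │     └─ w
   │        └─ a *
   ├─ s
   │  └─ s
   │     └─ f
   │        └─ f
   │           └─ a *
   └─ w
      └─ b *
Counting every labelled node above: 19.

19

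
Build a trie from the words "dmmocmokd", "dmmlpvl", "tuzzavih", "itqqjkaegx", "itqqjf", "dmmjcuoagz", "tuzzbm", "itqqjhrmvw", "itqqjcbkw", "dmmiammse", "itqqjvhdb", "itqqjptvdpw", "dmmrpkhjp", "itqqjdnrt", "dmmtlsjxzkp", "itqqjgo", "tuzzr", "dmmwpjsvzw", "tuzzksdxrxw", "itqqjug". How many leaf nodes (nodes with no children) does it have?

Leaves are exactly the stored words that no other stored word extends.
Those words: "dmmiammse", "dmmjcuoagz", "dmmlpvl", "dmmocmokd", "dmmrpkhjp", "dmmtlsjxzkp", "dmmwpjsvzw", "itqqjcbkw", "itqqjdnrt", "itqqjf", "itqqjgo", "itqqjhrmvw", "itqqjkaegx", "itqqjptvdpw", "itqqjug", "itqqjvhdb", "tuzzavih", "tuzzbm", "tuzzksdxrxw", "tuzzr"
Leaf count: 20

20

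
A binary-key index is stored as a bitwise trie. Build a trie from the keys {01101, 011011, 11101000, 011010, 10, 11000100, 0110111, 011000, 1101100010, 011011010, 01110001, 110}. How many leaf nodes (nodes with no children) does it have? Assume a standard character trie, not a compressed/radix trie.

A leaf is a node with no children — equivalently, the end of a word that is not a proper prefix of any other stored word.
Those words: "011000", "011010", "011011010", "0110111", "01110001", "10", "11000100", "1101100010", "11101000"
Leaf count: 9

9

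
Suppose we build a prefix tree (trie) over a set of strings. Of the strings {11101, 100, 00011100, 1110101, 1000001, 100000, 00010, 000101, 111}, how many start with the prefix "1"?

Traverse to the node for "1", then collect every word in that subtree.
Words under "1": 100, 100000, 1000001, 111, 11101, 1110101
Count: 6

6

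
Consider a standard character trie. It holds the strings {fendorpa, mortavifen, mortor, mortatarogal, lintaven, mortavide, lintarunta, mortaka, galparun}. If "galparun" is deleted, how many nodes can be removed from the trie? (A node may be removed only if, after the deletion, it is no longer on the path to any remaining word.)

8

After clearing the end-marker at "galparun", prune upward until reaching a node still needed by another word.
No other word shares any prefix with "galparun", so all 8 of its nodes go.
Nodes removed: 8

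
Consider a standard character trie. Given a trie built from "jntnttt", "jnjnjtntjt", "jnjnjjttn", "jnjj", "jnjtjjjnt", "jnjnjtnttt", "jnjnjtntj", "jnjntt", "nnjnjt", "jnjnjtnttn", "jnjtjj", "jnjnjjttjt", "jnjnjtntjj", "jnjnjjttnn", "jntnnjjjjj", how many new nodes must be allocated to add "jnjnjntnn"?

The longest prefix of "jnjnjntnn" already in the trie is "jnjnj" (length 5).
So 9 − 5 = 4 new nodes.

4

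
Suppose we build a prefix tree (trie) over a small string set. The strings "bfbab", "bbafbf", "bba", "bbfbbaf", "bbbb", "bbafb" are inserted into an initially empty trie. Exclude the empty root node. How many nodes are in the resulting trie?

17

Insert word by word; a character creates a node only if that edge doesn't already exist:
  "bfbab" → 5 new (b, f, b, a, b)
  "bbafbf" → prefix "b" already present; 5 new (b, a, f, b, f)
  "bba" → prefix "bba" already present; 0 new (none)
  "bbfbbaf" → prefix "bb" already present; 5 new (f, b, b, a, f)
  "bbbb" → prefix "bb" already present; 2 new (b, b)
  "bbafb" → prefix "bbafb" already present; 0 new (none)
Total nodes = 5 + 5 + 0 + 5 + 2 + 0 = 17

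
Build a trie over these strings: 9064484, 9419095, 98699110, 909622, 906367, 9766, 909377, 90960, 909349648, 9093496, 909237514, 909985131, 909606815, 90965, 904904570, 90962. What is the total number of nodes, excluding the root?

Insert word by word; a character creates a node only if that edge doesn't already exist:
  "9064484" → 7 new (9, 0, 6, 4, 4, 8, 4)
  "9419095" → prefix "9" already present; 6 new (4, 1, 9, 0, 9, 5)
  "98699110" → prefix "9" already present; 7 new (8, 6, 9, 9, 1, 1, 0)
  "909622" → prefix "90" already present; 4 new (9, 6, 2, 2)
  "906367" → prefix "906" already present; 3 new (3, 6, 7)
  "9766" → prefix "9" already present; 3 new (7, 6, 6)
  "909377" → prefix "909" already present; 3 new (3, 7, 7)
  "90960" → prefix "9096" already present; 1 new (0)
  "909349648" → prefix "9093" already present; 5 new (4, 9, 6, 4, 8)
  "9093496" → prefix "9093496" already present; 0 new (none)
  "909237514" → prefix "909" already present; 6 new (2, 3, 7, 5, 1, 4)
  "909985131" → prefix "909" already present; 6 new (9, 8, 5, 1, 3, 1)
  "909606815" → prefix "90960" already present; 4 new (6, 8, 1, 5)
  "90965" → prefix "9096" already present; 1 new (5)
  "904904570" → prefix "90" already present; 7 new (4, 9, 0, 4, 5, 7, 0)
  "90962" → prefix "90962" already present; 0 new (none)
Total nodes = 7 + 6 + 7 + 4 + 3 + 3 + 3 + 1 + 5 + 0 + 6 + 6 + 4 + 1 + 7 + 0 = 63

63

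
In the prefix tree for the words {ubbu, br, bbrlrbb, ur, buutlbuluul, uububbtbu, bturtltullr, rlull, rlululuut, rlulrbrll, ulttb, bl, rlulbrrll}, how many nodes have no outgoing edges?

13

Leaves are exactly the stored words that no other stored word extends.
Those words: "bbrlrbb", "bl", "br", "bturtltullr", "buutlbuluul", "rlulbrrll", "rlull", "rlulrbrll", "rlululuut", "ubbu", "ulttb", "ur", "uububbtbu"
Leaf count: 13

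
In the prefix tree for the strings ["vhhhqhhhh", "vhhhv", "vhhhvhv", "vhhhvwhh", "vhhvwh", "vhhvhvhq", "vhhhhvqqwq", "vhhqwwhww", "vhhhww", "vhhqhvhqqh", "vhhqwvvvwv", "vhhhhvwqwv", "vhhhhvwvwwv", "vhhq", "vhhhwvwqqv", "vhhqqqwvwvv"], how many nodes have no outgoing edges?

14

A leaf is a node with no children — equivalently, the end of a word that is not a proper prefix of any other stored word.
Those words: "vhhhhvqqwq", "vhhhhvwqwv", "vhhhhvwvwwv", "vhhhqhhhh", "vhhhvhv", "vhhhvwhh", "vhhhwvwqqv", "vhhhww", "vhhqhvhqqh", "vhhqqqwvwvv", "vhhqwvvvwv", "vhhqwwhww", "vhhvhvhq", "vhhvwh"
Leaf count: 14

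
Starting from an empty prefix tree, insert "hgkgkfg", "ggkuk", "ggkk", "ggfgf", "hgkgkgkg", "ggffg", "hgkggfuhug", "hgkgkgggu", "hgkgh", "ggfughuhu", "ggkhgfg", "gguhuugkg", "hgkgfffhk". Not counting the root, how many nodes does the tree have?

53

Count nodes per top-level branch (shared prefixes stored once):
  'g'-branch (ggffg, ggfgf, ggfughuhu, ggkhgfg, ggkk, ggkuk, gguhuugkg): 28 nodes
  'h'-branch (hgkgfffhk, hgkggfuhug, hgkgh, hgkgkfg, hgkgkgggu, hgkgkgkg): 25 nodes
Sum: 53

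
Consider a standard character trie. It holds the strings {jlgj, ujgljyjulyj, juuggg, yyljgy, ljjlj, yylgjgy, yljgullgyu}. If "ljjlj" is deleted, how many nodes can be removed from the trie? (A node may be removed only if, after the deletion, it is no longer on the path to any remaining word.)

5

Walk "ljjlj" from the leaf back toward the root, removing each node that no remaining word uses.
No other word shares any prefix with "ljjlj", so all 5 of its nodes go.
Nodes removed: 5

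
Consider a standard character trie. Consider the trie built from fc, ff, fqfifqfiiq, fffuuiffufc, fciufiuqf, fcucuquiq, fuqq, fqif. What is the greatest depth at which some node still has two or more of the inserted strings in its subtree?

2

Equivalently: take the maximum, over all pairs, of their longest common prefix length.
e.g. "fc" and "fciufiuqf" share the prefix "fc" of length 2; no pair shares a longer one.
Longest shared-prefix length: 2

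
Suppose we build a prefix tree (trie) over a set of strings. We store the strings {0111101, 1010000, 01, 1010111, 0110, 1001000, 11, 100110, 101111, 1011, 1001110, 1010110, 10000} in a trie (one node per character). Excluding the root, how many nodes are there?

34

For each word, the new-node count is its length minus the longest prefix already in the trie:
  "0111101" → 7 new (0, 1, 1, 1, 1, 0, 1)
  "1010000" → 7 new (1, 0, 1, 0, 0, 0, 0)
  "01" → prefix "01" already present; 0 new (none)
  "1010111" → prefix "1010" already present; 3 new (1, 1, 1)
  "0110" → prefix "011" already present; 1 new (0)
  "1001000" → prefix "10" already present; 5 new (0, 1, 0, 0, 0)
  "11" → prefix "1" already present; 1 new (1)
  "100110" → prefix "1001" already present; 2 new (1, 0)
  "101111" → prefix "101" already present; 3 new (1, 1, 1)
  "1011" → prefix "1011" already present; 0 new (none)
  "1001110" → prefix "10011" already present; 2 new (1, 0)
  "1010110" → prefix "101011" already present; 1 new (0)
  "10000" → prefix "100" already present; 2 new (0, 0)
Total nodes = 7 + 7 + 0 + 3 + 1 + 5 + 1 + 2 + 3 + 0 + 2 + 1 + 2 = 34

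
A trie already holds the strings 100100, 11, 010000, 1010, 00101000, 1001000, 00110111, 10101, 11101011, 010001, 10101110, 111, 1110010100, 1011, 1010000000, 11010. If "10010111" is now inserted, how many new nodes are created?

"10010" is already a path in the trie; the remaining "111" must be added.
New nodes needed: |"10010111"| − 5 = 8 − 5 = 3.

3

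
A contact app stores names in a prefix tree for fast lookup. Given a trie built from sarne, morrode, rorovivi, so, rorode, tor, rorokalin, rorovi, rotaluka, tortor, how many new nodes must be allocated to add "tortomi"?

2

The longest prefix of "tortomi" already in the trie is "torto" (length 5).
New nodes needed: |"tortomi"| − 5 = 7 − 5 = 2.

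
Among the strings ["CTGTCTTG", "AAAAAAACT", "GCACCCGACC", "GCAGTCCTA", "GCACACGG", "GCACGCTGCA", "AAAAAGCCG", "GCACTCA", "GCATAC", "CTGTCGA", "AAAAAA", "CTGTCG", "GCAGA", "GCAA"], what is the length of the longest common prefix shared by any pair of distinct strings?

Look for the deepest trie node that still has at least two words in its subtree.
e.g. "AAAAAA" and "AAAAAAACT" share the prefix "AAAAAA" of length 6; no pair shares a longer one.
Longest shared-prefix length: 6

6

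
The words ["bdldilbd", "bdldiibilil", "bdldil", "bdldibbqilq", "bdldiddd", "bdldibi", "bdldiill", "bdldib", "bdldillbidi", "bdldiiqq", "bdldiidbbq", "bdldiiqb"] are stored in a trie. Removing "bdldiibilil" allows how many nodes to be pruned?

A node on "bdldiibilil"'s path can go only if nothing else ends at it or branches off below it.
The suffix "bilil" (5 nodes) is used only by "bdldiibilil"; the node for "bdldii" still has the child "l", so pruning stops there.
Nodes removed: 5

5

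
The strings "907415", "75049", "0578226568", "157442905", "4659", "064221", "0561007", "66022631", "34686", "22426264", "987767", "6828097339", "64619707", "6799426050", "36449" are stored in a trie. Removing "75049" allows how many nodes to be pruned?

5

A node on "75049"'s path can go only if nothing else ends at it or branches off below it.
No other word shares any prefix with "75049", so all 5 of its nodes go.
Nodes removed: 5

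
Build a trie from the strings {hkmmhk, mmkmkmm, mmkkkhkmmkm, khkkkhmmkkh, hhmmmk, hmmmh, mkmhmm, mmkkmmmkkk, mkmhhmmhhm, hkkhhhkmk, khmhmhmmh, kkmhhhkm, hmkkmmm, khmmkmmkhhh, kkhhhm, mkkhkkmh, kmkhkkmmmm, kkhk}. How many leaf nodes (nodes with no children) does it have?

A leaf is a node with no children — equivalently, the end of a word that is not a proper prefix of any other stored word.
Those words: "hhmmmk", "hkkhhhkmk", "hkmmhk", "hmkkmmm", "hmmmh", "khkkkhmmkkh", "khmhmhmmh", "khmmkmmkhhh", "kkhhhm", "kkhk", "kkmhhhkm", "kmkhkkmmmm", "mkkhkkmh", "mkmhhmmhhm", "mkmhmm", "mmkkkhkmmkm", "mmkkmmmkkk", "mmkmkmm"
Leaf count: 18

18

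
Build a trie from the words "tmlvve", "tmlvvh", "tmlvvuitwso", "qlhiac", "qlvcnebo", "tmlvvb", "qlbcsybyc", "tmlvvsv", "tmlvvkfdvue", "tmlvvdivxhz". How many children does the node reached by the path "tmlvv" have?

7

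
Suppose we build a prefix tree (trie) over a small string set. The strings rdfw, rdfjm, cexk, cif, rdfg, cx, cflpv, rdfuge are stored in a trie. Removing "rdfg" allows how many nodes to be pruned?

1

A node on "rdfg"'s path can go only if nothing else ends at it or branches off below it.
The suffix "g" (1 node) is used only by "rdfg"; the node for "rdf" still has the child "w", so pruning stops there.
Nodes removed: 1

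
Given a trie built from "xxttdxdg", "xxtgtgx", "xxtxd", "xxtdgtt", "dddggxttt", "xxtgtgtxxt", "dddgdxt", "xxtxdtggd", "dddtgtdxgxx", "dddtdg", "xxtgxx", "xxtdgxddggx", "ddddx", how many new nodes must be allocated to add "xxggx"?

3

The longest prefix of "xxggx" already in the trie is "xx" (length 2).
So 5 − 2 = 3 new nodes.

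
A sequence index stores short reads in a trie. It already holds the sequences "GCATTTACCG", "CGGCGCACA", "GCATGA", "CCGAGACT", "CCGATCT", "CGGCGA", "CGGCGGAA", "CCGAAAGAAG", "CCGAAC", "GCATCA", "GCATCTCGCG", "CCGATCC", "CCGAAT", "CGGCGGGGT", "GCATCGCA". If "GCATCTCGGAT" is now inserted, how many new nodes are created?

3

The longest prefix of "GCATCTCGGAT" already in the trie is "GCATCTCG" (length 8).
Each of the 3 remaining characters creates one node.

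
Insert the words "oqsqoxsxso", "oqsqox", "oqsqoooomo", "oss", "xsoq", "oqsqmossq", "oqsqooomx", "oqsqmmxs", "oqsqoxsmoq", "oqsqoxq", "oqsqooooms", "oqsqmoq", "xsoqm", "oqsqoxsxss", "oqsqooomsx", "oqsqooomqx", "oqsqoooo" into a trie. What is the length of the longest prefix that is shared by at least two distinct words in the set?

9

Look for the deepest trie node that still has at least two words in its subtree.
e.g. "oqsqoooomo" and "oqsqooooms" share the prefix "oqsqoooom" of length 9; no pair shares a longer one.
Longest shared-prefix length: 9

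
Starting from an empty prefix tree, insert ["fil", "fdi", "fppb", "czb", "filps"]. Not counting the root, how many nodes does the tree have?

For each word, the new-node count is its length minus the longest prefix already in the trie:
  "fil" → 3 new (f, i, l)
  "fdi" → prefix "f" already present; 2 new (d, i)
  "fppb" → prefix "f" already present; 3 new (p, p, b)
  "czb" → 3 new (c, z, b)
  "filps" → prefix "fil" already present; 2 new (p, s)
Total nodes = 3 + 2 + 3 + 3 + 2 = 13

13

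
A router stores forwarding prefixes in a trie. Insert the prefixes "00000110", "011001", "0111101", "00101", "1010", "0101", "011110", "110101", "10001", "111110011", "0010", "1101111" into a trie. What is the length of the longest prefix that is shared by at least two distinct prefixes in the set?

6

Equivalently: take the maximum, over all pairs, of their longest common prefix length.
e.g. "011110" and "0111101" share the prefix "011110" of length 6; no pair shares a longer one.
Longest shared-prefix length: 6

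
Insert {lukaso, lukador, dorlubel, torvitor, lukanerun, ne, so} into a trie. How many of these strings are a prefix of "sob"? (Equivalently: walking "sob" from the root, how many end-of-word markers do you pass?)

1

Walk "sob" from the root; an end-of-word marker is hit whenever a stored word is a prefix of "sob".
Prefixes of the query that are stored words: "so"
Count: 1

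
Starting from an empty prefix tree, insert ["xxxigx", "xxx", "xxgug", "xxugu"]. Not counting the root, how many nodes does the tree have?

12

Trace insertions, counting only characters that open a new branch:
  "xxxigx" → 6 new (x, x, x, i, g, x)
  "xxx" → prefix "xxx" already present; 0 new (none)
  "xxgug" → prefix "xx" already present; 3 new (g, u, g)
  "xxugu" → prefix "xx" already present; 3 new (u, g, u)
Total nodes = 6 + 0 + 3 + 3 = 12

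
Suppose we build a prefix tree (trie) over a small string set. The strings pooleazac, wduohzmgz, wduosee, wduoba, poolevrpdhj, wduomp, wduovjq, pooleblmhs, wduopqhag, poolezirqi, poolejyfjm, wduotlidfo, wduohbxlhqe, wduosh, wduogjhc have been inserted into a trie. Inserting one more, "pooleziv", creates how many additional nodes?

1

"poolezi" is already a path in the trie; the remaining "v" must be added.
Each of the 1 remaining characters creates one node.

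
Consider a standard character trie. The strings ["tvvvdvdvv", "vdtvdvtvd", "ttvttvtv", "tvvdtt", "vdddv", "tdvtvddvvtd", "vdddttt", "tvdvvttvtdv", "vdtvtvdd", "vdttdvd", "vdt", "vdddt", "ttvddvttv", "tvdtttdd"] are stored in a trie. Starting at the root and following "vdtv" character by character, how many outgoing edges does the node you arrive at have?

2

Follow the path "vdtv" to its node, then look at its outgoing edges.
Characters that immediately follow "vdtv" among the stored strings: {d, t}.
That node has 2 child edges.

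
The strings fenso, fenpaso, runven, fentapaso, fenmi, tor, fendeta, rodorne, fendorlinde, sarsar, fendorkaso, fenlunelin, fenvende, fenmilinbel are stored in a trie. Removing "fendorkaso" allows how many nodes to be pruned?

4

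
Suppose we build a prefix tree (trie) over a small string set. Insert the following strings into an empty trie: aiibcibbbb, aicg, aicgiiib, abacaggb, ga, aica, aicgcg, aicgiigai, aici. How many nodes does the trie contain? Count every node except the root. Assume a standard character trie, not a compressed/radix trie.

32

Count nodes per top-level branch (shared prefixes stored once):
  'a'-branch (abacaggb, aica, aicg, aicgcg, aicgiigai, aicgiiib, aici, aiibcibbbb): 30 nodes
  'g'-branch (ga): 2 nodes
Sum: 32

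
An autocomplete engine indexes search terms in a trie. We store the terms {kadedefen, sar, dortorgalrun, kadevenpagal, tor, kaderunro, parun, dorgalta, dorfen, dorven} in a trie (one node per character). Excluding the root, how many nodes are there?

Trace insertions, counting only characters that open a new branch:
  "kadedefen" → 9 new (k, a, d, e, d, e, f, e, n)
  "sar" → 3 new (s, a, r)
  "dortorgalrun" → 12 new (d, o, r, t, o, r, g, a, l, r, u, n)
  "kadevenpagal" → prefix "kade" already present; 8 new (v, e, n, p, a, g, a, l)
  "tor" → 3 new (t, o, r)
  "kaderunro" → prefix "kade" already present; 5 new (r, u, n, r, o)
  "parun" → 5 new (p, a, r, u, n)
  "dorgalta" → prefix "dor" already present; 5 new (g, a, l, t, a)
  "dorfen" → prefix "dor" already present; 3 new (f, e, n)
  "dorven" → prefix "dor" already present; 3 new (v, e, n)
Total nodes = 9 + 3 + 12 + 8 + 3 + 5 + 5 + 5 + 3 + 3 = 56

56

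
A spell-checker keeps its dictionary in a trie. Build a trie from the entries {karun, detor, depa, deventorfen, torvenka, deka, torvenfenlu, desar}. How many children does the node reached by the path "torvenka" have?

0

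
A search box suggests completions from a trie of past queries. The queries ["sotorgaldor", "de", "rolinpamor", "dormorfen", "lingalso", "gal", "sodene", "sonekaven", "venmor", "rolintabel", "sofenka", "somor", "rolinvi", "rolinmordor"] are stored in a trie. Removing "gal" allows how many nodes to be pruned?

After clearing the end-marker at "gal", prune upward until reaching a node still needed by another word.
No other word shares any prefix with "gal", so all 3 of its nodes go.
Nodes removed: 3

3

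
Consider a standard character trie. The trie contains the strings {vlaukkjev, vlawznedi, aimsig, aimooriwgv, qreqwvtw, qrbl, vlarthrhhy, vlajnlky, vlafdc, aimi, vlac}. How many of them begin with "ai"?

3

Walk to "ai"; the words in its subtree are exactly those with that prefix.
Matches: "aimi", "aimooriwgv", "aimsig"
Count: 3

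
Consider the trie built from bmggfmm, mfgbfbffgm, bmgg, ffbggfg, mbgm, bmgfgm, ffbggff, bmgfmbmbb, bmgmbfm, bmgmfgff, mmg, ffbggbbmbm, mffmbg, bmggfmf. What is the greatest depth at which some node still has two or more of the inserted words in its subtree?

6

The deepest shared node is where two words last agree before diverging.
e.g. "bmggfmf" and "bmggfmm" share the prefix "bmggfm" of length 6; no pair shares a longer one.
Longest shared-prefix length: 6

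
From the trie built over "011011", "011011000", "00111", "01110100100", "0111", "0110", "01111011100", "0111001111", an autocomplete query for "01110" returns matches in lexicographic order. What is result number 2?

01110100100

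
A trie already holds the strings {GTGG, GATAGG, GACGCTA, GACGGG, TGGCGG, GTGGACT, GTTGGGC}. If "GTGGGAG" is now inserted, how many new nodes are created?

3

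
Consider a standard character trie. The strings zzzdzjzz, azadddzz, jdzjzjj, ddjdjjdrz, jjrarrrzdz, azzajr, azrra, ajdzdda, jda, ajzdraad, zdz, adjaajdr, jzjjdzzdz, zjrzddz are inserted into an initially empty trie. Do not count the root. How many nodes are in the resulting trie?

84

Trace insertions, counting only characters that open a new branch:
  "zzzdzjzz" → 8 new (z, z, z, d, z, j, z, z)
  "azadddzz" → 8 new (a, z, a, d, d, d, z, z)
  "jdzjzjj" → 7 new (j, d, z, j, z, j, j)
  "ddjdjjdrz" → 9 new (d, d, j, d, j, j, d, r, z)
  "jjrarrrzdz" → prefix "j" already present; 9 new (j, r, a, r, r, r, z, d, z)
  "azzajr" → prefix "az" already present; 4 new (z, a, j, r)
  "azrra" → prefix "az" already present; 3 new (r, r, a)
  "ajdzdda" → prefix "a" already present; 6 new (j, d, z, d, d, a)
  "jda" → prefix "jd" already present; 1 new (a)
  "ajzdraad" → prefix "aj" already present; 6 new (z, d, r, a, a, d)
  "zdz" → prefix "z" already present; 2 new (d, z)
  "adjaajdr" → prefix "a" already present; 7 new (d, j, a, a, j, d, r)
  "jzjjdzzdz" → prefix "j" already present; 8 new (z, j, j, d, z, z, d, z)
  "zjrzddz" → prefix "z" already present; 6 new (j, r, z, d, d, z)
Total nodes = 8 + 8 + 7 + 9 + 9 + 4 + 3 + 6 + 1 + 6 + 2 + 7 + 8 + 6 = 84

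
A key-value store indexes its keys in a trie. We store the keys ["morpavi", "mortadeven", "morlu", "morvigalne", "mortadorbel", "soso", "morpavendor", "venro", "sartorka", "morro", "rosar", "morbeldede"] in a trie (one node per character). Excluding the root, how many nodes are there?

63

Trace insertions, counting only characters that open a new branch:
  "morpavi" → 7 new (m, o, r, p, a, v, i)
  "mortadeven" → prefix "mor" already present; 7 new (t, a, d, e, v, e, n)
  "morlu" → prefix "mor" already present; 2 new (l, u)
  "morvigalne" → prefix "mor" already present; 7 new (v, i, g, a, l, n, e)
  "mortadorbel" → prefix "mortad" already present; 5 new (o, r, b, e, l)
  "soso" → 4 new (s, o, s, o)
  "morpavendor" → prefix "morpav" already present; 5 new (e, n, d, o, r)
  "venro" → 5 new (v, e, n, r, o)
  "sartorka" → prefix "s" already present; 7 new (a, r, t, o, r, k, a)
  "morro" → prefix "mor" already present; 2 new (r, o)
  "rosar" → 5 new (r, o, s, a, r)
  "morbeldede" → prefix "mor" already present; 7 new (b, e, l, d, e, d, e)
Total nodes = 7 + 7 + 2 + 7 + 5 + 4 + 5 + 5 + 7 + 2 + 5 + 7 = 63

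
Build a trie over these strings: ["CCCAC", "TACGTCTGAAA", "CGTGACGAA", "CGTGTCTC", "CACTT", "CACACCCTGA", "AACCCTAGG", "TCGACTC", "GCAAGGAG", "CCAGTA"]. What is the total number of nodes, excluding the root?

For each word, the new-node count is its length minus the longest prefix already in the trie:
  "CCCAC" → 5 new (C, C, C, A, C)
  "TACGTCTGAAA" → 11 new (T, A, C, G, T, C, T, G, A, A, A)
  "CGTGACGAA" → prefix "C" already present; 8 new (G, T, G, A, C, G, A, A)
  "CGTGTCTC" → prefix "CGTG" already present; 4 new (T, C, T, C)
  "CACTT" → prefix "C" already present; 4 new (A, C, T, T)
  "CACACCCTGA" → prefix "CAC" already present; 7 new (A, C, C, C, T, G, A)
  "AACCCTAGG" → 9 new (A, A, C, C, C, T, A, G, G)
  "TCGACTC" → prefix "T" already present; 6 new (C, G, A, C, T, C)
  "GCAAGGAG" → 8 new (G, C, A, A, G, G, A, G)
  "CCAGTA" → prefix "CC" already present; 4 new (A, G, T, A)
Total nodes = 5 + 11 + 8 + 4 + 4 + 7 + 9 + 6 + 8 + 4 = 66

66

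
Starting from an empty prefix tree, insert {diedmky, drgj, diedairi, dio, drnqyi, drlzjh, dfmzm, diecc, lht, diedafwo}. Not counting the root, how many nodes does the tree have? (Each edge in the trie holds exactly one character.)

35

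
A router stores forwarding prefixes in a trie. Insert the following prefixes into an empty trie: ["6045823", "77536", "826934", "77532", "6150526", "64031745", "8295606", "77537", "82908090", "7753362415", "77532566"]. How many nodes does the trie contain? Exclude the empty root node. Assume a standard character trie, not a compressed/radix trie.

52

Count nodes per top-level branch (shared prefixes stored once):
  '6'-branch (6045823, 6150526, 64031745): 20 nodes
  '7'-branch (77532, 77532566, 7753362415, 77536, 77537): 16 nodes
  '8'-branch (826934, 82908090, 8295606): 16 nodes
Sum: 52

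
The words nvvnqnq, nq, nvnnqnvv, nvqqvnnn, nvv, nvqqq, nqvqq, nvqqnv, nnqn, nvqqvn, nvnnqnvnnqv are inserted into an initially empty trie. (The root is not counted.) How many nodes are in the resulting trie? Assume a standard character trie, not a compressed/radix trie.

Trie structure (* marks end of a word):
(root)
└─ n
   ├─ n
   │  └─ q
   │     └─ n *
   ├─ q *
   │  └─ v
   │     └─ q
   │        └─ q *
   └─ v
      ├─ n
      │  └─ n
      │     └─ q
      │        └─ n
      │           └─ v
      │              ├─ n
      │              │  └─ n
      │              │     └─ q
      │              │        └─ v *
      │              └─ v *
      ├─ q
      │  └─ q
      │     ├─ n
      │     │  └─ v *
      │     ├─ q *
      │     └─ v
      │        └─ n *
      │           └─ n
      │              └─ n *
      └─ v *
         └─ n
            └─ q
               └─ n
                  └─ q *
Counting every labelled node above: 33.

33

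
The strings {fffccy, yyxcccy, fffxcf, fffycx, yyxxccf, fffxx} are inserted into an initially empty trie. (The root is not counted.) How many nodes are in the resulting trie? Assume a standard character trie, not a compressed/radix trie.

Trace insertions, counting only characters that open a new branch:
  "fffccy" → 6 new (f, f, f, c, c, y)
  "yyxcccy" → 7 new (y, y, x, c, c, c, y)
  "fffxcf" → prefix "fff" already present; 3 new (x, c, f)
  "fffycx" → prefix "fff" already present; 3 new (y, c, x)
  "yyxxccf" → prefix "yyx" already present; 4 new (x, c, c, f)
  "fffxx" → prefix "fffx" already present; 1 new (x)
Total nodes = 6 + 7 + 3 + 3 + 4 + 1 = 24

24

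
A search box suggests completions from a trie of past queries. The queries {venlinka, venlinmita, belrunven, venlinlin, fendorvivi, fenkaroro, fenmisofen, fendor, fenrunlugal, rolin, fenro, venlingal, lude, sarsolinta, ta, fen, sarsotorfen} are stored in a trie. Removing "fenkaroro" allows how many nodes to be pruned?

6

A node on "fenkaroro"'s path can go only if nothing else ends at it or branches off below it.
The suffix "karoro" (6 nodes) is used only by "fenkaroro"; the node for "fen" still has the child "d", so pruning stops there.
Nodes removed: 6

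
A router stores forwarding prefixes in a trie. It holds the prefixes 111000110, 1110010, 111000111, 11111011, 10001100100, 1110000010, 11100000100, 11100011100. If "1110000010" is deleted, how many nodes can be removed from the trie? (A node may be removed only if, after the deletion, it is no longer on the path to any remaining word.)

0

After clearing the end-marker at "1110000010", prune upward until reaching a node still needed by another word.
Every node on "1110000010" is still needed (e.g. by "11100000100"), so nothing is freed.
Nodes removed: 0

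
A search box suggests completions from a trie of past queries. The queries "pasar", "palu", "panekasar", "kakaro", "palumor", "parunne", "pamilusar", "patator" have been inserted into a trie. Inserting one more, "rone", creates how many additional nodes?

Nothing in the trie begins with "r"; the whole of "rone" is new.
4 − 0 = 4 new nodes.

4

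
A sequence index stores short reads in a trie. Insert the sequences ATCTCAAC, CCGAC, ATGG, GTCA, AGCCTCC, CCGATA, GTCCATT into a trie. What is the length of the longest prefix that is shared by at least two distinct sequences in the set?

4

Equivalently: take the maximum, over all pairs, of their longest common prefix length.
e.g. "CCGAC" and "CCGATA" share the prefix "CCGA" of length 4; no pair shares a longer one.
Longest shared-prefix length: 4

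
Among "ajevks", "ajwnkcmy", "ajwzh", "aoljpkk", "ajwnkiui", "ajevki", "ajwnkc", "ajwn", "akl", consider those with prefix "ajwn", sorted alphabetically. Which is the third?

ajwnkcmy

DFS of the "ajwn" subtree visits, in order: "ajwn", "ajwnkc", "ajwnkcmy", "ajwnkiui"
The 3rd is ajwnkcmy.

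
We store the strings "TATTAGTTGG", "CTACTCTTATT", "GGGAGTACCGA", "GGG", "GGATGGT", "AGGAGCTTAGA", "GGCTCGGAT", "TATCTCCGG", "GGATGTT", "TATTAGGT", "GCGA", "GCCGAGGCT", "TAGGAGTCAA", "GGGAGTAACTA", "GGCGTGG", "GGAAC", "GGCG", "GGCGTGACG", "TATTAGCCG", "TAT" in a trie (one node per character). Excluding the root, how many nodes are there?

For each word, the new-node count is its length minus the longest prefix already in the trie:
  "TATTAGTTGG" → 10 new (T, A, T, T, A, G, T, T, G, G)
  "CTACTCTTATT" → 11 new (C, T, A, C, T, C, T, T, A, T, T)
  "GGGAGTACCGA" → 11 new (G, G, G, A, G, T, A, C, C, G, A)
  "GGG" → prefix "GGG" already present; 0 new (none)
  "GGATGGT" → prefix "GG" already present; 5 new (A, T, G, G, T)
  "AGGAGCTTAGA" → 11 new (A, G, G, A, G, C, T, T, A, G, A)
  "GGCTCGGAT" → prefix "GG" already present; 7 new (C, T, C, G, G, A, T)
  "TATCTCCGG" → prefix "TAT" already present; 6 new (C, T, C, C, G, G)
  "GGATGTT" → prefix "GGATG" already present; 2 new (T, T)
  "TATTAGGT" → prefix "TATTAG" already present; 2 new (G, T)
  "GCGA" → prefix "G" already present; 3 new (C, G, A)
  "GCCGAGGCT" → prefix "GC" already present; 7 new (C, G, A, G, G, C, T)
  "TAGGAGTCAA" → prefix "TA" already present; 8 new (G, G, A, G, T, C, A, A)
  "GGGAGTAACTA" → prefix "GGGAGTA" already present; 4 new (A, C, T, A)
  "GGCGTGG" → prefix "GGC" already present; 4 new (G, T, G, G)
  "GGAAC" → prefix "GGA" already present; 2 new (A, C)
  "GGCG" → prefix "GGCG" already present; 0 new (none)
  "GGCGTGACG" → prefix "GGCGTG" already present; 3 new (A, C, G)
  "TATTAGCCG" → prefix "TATTAG" already present; 3 new (C, C, G)
  "TAT" → prefix "TAT" already present; 0 new (none)
Total nodes = 10 + 11 + 11 + 0 + 5 + 11 + 7 + 6 + 2 + 2 + 3 + 7 + 8 + 4 + 4 + 2 + 0 + 3 + 3 + 0 = 99

99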